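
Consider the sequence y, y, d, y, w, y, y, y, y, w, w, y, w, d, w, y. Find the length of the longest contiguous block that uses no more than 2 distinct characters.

add y: window [y] (1 distinct), len 1
add y: window [y, y] (1 distinct), len 2
add d: window [y, y, d] (2 distinct), len 3
add y: window [y, y, d, y] (2 distinct), len 4
add w: window [y, w] (2 distinct), len 2
add y: window [y, w, y] (2 distinct), len 3
add y: window [y, w, y, y] (2 distinct), len 4
add y: window [y, w, y, y, y] (2 distinct), len 5
add y: window [y, w, y, y, y, y] (2 distinct), len 6
add w: window [y, w, y, y, y, y, w] (2 distinct), len 7
add w: window [y, w, y, y, y, y, w, w] (2 distinct), len 8
add y: window [y, w, y, y, y, y, w, w, y] (2 distinct), len 9
add w: window [y, w, y, y, y, y, w, w, y, w] (2 distinct), len 10
add d: window [w, d] (2 distinct), len 2
add w: window [w, d, w] (2 distinct), len 3
add y: window [w, y] (2 distinct), len 2
Longest length with ≤2 distinct: 10.

10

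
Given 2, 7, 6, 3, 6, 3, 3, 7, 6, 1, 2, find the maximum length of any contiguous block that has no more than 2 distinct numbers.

5

[2] 1 distinct, len 1
[2, 7] 2 distinct, len 2
[7, 6] 2 distinct, len 2
[6, 3] 2 distinct, len 2
[6, 3, 6] 2 distinct, len 3
[6, 3, 6, 3] 2 distinct, len 4
[6, 3, 6, 3, 3] 2 distinct, len 5
[3, 3, 7] 2 distinct, len 3
[7, 6] 2 distinct, len 2
[6, 1] 2 distinct, len 2
[1, 2] 2 distinct, len 2
Longest length with ≤2 distinct: 5.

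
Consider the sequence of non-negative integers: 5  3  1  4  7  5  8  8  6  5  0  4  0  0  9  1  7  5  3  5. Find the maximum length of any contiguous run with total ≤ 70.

16

[5] sum 5 len 1
[5, 3] sum 8 len 2
[5, 3, 1] sum 9 len 3
[5, 3, 1, 4] sum 13 len 4
[5, 3, 1, 4, 7] sum 20 len 5
[5, 3, 1, 4, 7, 5] sum 25 len 6
[5, 3, 1, 4, 7, 5, 8] sum 33 len 7
[5, 3, 1, 4, 7, 5, 8, 8] sum 41 len 8
[5, 3, 1, 4, 7, 5, 8, 8, 6] sum 47 len 9
[5, 3, 1, 4, 7, 5, 8, 8, 6, 5] sum 52 len 10
[5, 3, 1, 4, 7, 5, 8, 8, 6, 5, 0] sum 52 len 11
[5, 3, 1, 4, 7, 5, 8, 8, 6, 5, 0, 4] sum 56 len 12
[5, 3, 1, 4, 7, 5, 8, 8, 6, 5, 0, 4, 0] sum 56 len 13
[5, 3, 1, 4, 7, 5, 8, 8, 6, 5, 0, 4, 0, 0] sum 56 len 14
[5, 3, 1, 4, 7, 5, 8, 8, 6, 5, 0, 4, 0, 0, 9] sum 65 len 15
[5, 3, 1, 4, 7, 5, 8, 8, 6, 5, 0, 4, 0, 0, 9, 1] sum 66 len 16
[3, 1, 4, 7, 5, 8, 8, 6, 5, 0, 4, 0, 0, 9, 1, 7] sum 68 len 16
[1, 4, 7, 5, 8, 8, 6, 5, 0, 4, 0, 0, 9, 1, 7, 5] sum 70 len 16
[7, 5, 8, 8, 6, 5, 0, 4, 0, 0, 9, 1, 7, 5, 3] sum 68 len 15
[5, 8, 8, 6, 5, 0, 4, 0, 0, 9, 1, 7, 5, 3, 5] sum 66 len 15
Longest length seen: 16.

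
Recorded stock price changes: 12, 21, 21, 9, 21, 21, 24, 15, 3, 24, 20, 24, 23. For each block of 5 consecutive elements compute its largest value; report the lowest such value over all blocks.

12 21 21 9 21 → max 21
21 21 9 21 21 → max 21
21 9 21 21 24 → max 24
9 21 21 24 15 → max 24
21 21 24 15 3 → max 24
21 24 15 3 24 → max 24
24 15 3 24 20 → max 24
15 3 24 20 24 → max 24
3 24 20 24 23 → max 24
Lowest of these is 21.

21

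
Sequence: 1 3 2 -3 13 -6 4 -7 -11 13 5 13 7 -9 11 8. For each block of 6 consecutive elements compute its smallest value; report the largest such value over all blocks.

[1, 3, 2, -3, 13, -6] → min -6
[3, 2, -3, 13, -6, 4] → min -6
[2, -3, 13, -6, 4, -7] → min -7
[-3, 13, -6, 4, -7, -11] → min -11
[13, -6, 4, -7, -11, 13] → min -11
[-6, 4, -7, -11, 13, 5] → min -11
[4, -7, -11, 13, 5, 13] → min -11
[-7, -11, 13, 5, 13, 7] → min -11
[-11, 13, 5, 13, 7, -9] → min -11
[13, 5, 13, 7, -9, 11] → min -9
[5, 13, 7, -9, 11, 8] → min -9
Largest of these is -6.

-6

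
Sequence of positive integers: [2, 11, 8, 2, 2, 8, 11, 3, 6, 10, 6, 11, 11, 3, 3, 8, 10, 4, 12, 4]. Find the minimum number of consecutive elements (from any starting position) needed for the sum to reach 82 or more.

11

Extend right; whenever the sum reaches 82, record the length and shrink from the left:
add 2: running sum 2 < 82
add 11: running sum 13 < 82
add 8: running sum 21 < 82
add 2: running sum 23 < 82
add 2: running sum 25 < 82
add 8: running sum 33 < 82
add 11: running sum 44 < 82
add 3: running sum 47 < 82
add 6: running sum 53 < 82
add 10: running sum 63 < 82
add 6: running sum 69 < 82
add 11: running sum 80 < 82
add 11: shortest ending here [11, 8, 2, 2, 8, 11, 3, 6, 10, 6, 11, 11] sum 89, len 12
add 3: shortest ending here [11, 8, 2, 2, 8, 11, 3, 6, 10, 6, 11, 11, 3] sum 92, len 13
add 3: shortest ending here [8, 2, 2, 8, 11, 3, 6, 10, 6, 11, 11, 3, 3] sum 84, len 13
add 8: shortest ending here [2, 8, 11, 3, 6, 10, 6, 11, 11, 3, 3, 8] sum 82, len 12
add 10: shortest ending here [11, 3, 6, 10, 6, 11, 11, 3, 3, 8, 10] sum 82, len 11
add 4: shortest ending here [11, 3, 6, 10, 6, 11, 11, 3, 3, 8, 10, 4] sum 86, len 12
add 12: shortest ending here [6, 10, 6, 11, 11, 3, 3, 8, 10, 4, 12] sum 84, len 11
add 4: shortest ending here [10, 6, 11, 11, 3, 3, 8, 10, 4, 12, 4] sum 82, len 11
Shortest qualifying length: 11.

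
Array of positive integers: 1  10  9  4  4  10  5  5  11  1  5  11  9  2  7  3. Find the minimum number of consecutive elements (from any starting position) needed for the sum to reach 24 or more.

3

add 1: running sum 1 < 24
add 10: running sum 11 < 24
add 9: running sum 20 < 24
add 4: shortest ending here [1, 10, 9, 4] sum 24, len 4
add 4: shortest ending here [10, 9, 4, 4] sum 27, len 4
add 10: shortest ending here [9, 4, 4, 10] sum 27, len 4
add 5: shortest ending here [9, 4, 4, 10, 5] sum 32, len 5
add 5: shortest ending here [4, 10, 5, 5] sum 24, len 4
add 11: shortest ending here [10, 5, 5, 11] sum 31, len 4
add 1: shortest ending here [10, 5, 5, 11, 1] sum 32, len 5
add 5: shortest ending here [5, 5, 11, 1, 5] sum 27, len 5
add 11: shortest ending here [11, 1, 5, 11] sum 28, len 4
add 9: shortest ending here [5, 11, 9] sum 25, len 3
add 2: shortest ending here [5, 11, 9, 2] sum 27, len 4
add 7: shortest ending here [11, 9, 2, 7] sum 29, len 4
add 3: shortest ending here [11, 9, 2, 7, 3] sum 32, len 5
Shortest qualifying length: 3.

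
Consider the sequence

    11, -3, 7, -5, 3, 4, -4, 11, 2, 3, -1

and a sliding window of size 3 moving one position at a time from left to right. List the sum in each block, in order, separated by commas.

15, -1, 5, 2, 3, 11, 9, 16, 4

11 -3 7 → sum 15
-3 7 -5 → sum -1
7 -5 3 → sum 5
-5 3 4 → sum 2
3 4 -4 → sum 3
4 -4 11 → sum 11
-4 11 2 → sum 9
11 2 3 → sum 16
2 3 -1 → sum 4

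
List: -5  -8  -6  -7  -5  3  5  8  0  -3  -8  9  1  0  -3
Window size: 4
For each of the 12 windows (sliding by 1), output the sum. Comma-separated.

-26, -26, -15, -4, 11, 16, 10, -3, -2, -1, 2, 7

[-5, -8, -6, -7] → sum -26
[-8, -6, -7, -5] → sum -26
[-6, -7, -5, 3] → sum -15
[-7, -5, 3, 5] → sum -4
[-5, 3, 5, 8] → sum 11
[3, 5, 8, 0] → sum 16
[5, 8, 0, -3] → sum 10
[8, 0, -3, -8] → sum -3
[0, -3, -8, 9] → sum -2
[-3, -8, 9, 1] → sum -1
[-8, 9, 1, 0] → sum 2
[9, 1, 0, -3] → sum 7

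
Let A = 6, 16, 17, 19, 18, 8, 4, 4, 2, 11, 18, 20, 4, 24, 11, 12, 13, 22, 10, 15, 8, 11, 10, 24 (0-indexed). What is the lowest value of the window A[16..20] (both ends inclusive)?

8

Elements at indices 16..20: 13, 22, 10, 15, 8
min(13, 22, 10, 15, 8) = 8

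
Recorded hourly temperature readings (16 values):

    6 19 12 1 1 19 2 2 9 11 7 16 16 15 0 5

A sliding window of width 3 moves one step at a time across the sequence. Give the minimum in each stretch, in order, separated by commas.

[6, 19, 12] → min 6
[19, 12, 1] → min 1
[12, 1, 1] → min 1
[1, 1, 19] → min 1
[1, 19, 2] → min 1
[19, 2, 2] → min 2
[2, 2, 9] → min 2
[2, 9, 11] → min 2
[9, 11, 7] → min 7
[11, 7, 16] → min 7
[7, 16, 16] → min 7
[16, 16, 15] → min 15
[16, 15, 0] → min 0
[15, 0, 5] → min 0

6, 1, 1, 1, 1, 2, 2, 2, 7, 7, 7, 15, 0, 0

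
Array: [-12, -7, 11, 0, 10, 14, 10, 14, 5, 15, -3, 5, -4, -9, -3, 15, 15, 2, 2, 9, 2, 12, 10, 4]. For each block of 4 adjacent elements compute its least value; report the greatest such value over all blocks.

-12 -7 11 0 → min -12
-7 11 0 10 → min -7
11 0 10 14 → min 0
0 10 14 10 → min 0
10 14 10 14 → min 10
14 10 14 5 → min 5
10 14 5 15 → min 5
14 5 15 -3 → min -3
5 15 -3 5 → min -3
15 -3 5 -4 → min -4
-3 5 -4 -9 → min -9
5 -4 -9 -3 → min -9
-4 -9 -3 15 → min -9
-9 -3 15 15 → min -9
-3 15 15 2 → min -3
15 15 2 2 → min 2
15 2 2 9 → min 2
2 2 9 2 → min 2
2 9 2 12 → min 2
9 2 12 10 → min 2
2 12 10 4 → min 2
Greatest of these is 10.

10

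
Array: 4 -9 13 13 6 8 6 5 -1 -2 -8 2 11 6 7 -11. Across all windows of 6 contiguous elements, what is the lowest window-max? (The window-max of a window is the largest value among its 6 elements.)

4 -9 13 13 6 8 → max 13
-9 13 13 6 8 6 → max 13
13 13 6 8 6 5 → max 13
13 6 8 6 5 -1 → max 13
6 8 6 5 -1 -2 → max 8
8 6 5 -1 -2 -8 → max 8
6 5 -1 -2 -8 2 → max 6
5 -1 -2 -8 2 11 → max 11
-1 -2 -8 2 11 6 → max 11
-2 -8 2 11 6 7 → max 11
-8 2 11 6 7 -11 → max 11
Lowest of these is 6.

6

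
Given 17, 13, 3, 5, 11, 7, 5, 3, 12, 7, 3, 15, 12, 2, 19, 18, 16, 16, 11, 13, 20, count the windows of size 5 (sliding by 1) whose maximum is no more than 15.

(17, 13, 3, 5, 11) → max 17
(13, 3, 5, 11, 7) → max 13  ≤ 15 ✓
(3, 5, 11, 7, 5) → max 11  ≤ 15 ✓
(5, 11, 7, 5, 3) → max 11  ≤ 15 ✓
(11, 7, 5, 3, 12) → max 12  ≤ 15 ✓
(7, 5, 3, 12, 7) → max 12  ≤ 15 ✓
(5, 3, 12, 7, 3) → max 12  ≤ 15 ✓
(3, 12, 7, 3, 15) → max 15  ≤ 15 ✓
(12, 7, 3, 15, 12) → max 15  ≤ 15 ✓
(7, 3, 15, 12, 2) → max 15  ≤ 15 ✓
(3, 15, 12, 2, 19) → max 19
(15, 12, 2, 19, 18) → max 19
(12, 2, 19, 18, 16) → max 19
(2, 19, 18, 16, 16) → max 19
(19, 18, 16, 16, 11) → max 19
(18, 16, 16, 11, 13) → max 18
(16, 16, 11, 13, 20) → max 20
9 windows satisfy the condition.

9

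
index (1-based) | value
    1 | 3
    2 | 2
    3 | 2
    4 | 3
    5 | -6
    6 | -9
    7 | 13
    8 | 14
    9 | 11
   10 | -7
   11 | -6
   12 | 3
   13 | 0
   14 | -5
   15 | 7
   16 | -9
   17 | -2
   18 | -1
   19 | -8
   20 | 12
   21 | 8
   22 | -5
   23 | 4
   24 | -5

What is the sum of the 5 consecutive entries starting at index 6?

22

Elements at indices 6..10: -9, 13, 14, 11, -7
sum(-9, 13, 14, 11, -7) = 22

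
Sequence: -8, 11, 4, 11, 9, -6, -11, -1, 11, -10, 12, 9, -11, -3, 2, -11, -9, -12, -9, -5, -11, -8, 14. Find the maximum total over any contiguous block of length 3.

-8 11 4 → sum 7
11 4 11 → sum 26
4 11 9 → sum 24
11 9 -6 → sum 14
9 -6 -11 → sum -8
-6 -11 -1 → sum -18
-11 -1 11 → sum -1
-1 11 -10 → sum 0
11 -10 12 → sum 13
-10 12 9 → sum 11
12 9 -11 → sum 10
9 -11 -3 → sum -5
-11 -3 2 → sum -12
-3 2 -11 → sum -12
2 -11 -9 → sum -18
-11 -9 -12 → sum -32
-9 -12 -9 → sum -30
-12 -9 -5 → sum -26
-9 -5 -11 → sum -25
-5 -11 -8 → sum -24
-11 -8 14 → sum -5
Maximum of these is 26.

26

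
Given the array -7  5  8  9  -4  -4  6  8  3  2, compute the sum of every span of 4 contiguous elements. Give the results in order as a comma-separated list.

(-7, 5, 8, 9) → sum 15
(5, 8, 9, -4) → sum 18
(8, 9, -4, -4) → sum 9
(9, -4, -4, 6) → sum 7
(-4, -4, 6, 8) → sum 6
(-4, 6, 8, 3) → sum 13
(6, 8, 3, 2) → sum 19

15, 18, 9, 7, 6, 13, 19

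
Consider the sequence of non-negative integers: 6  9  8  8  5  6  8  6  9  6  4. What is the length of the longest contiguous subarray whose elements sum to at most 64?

9

add 6: [6] sum 6, len 1
add 9: [6, 9] sum 15, len 2
add 8: [6, 9, 8] sum 23, len 3
add 8: [6, 9, 8, 8] sum 31, len 4
add 5: [6, 9, 8, 8, 5] sum 36, len 5
add 6: [6, 9, 8, 8, 5, 6] sum 42, len 6
add 8: [6, 9, 8, 8, 5, 6, 8] sum 50, len 7
add 6: [6, 9, 8, 8, 5, 6, 8, 6] sum 56, len 8
add 9: [9, 8, 8, 5, 6, 8, 6, 9] sum 59, len 8
add 6: [8, 8, 5, 6, 8, 6, 9, 6] sum 56, len 8
add 4: [8, 8, 5, 6, 8, 6, 9, 6, 4] sum 60, len 9
Longest length seen: 9.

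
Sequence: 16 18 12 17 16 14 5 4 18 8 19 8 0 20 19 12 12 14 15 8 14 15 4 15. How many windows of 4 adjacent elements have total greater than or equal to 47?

16

16 18 12 17 → sum 63  ≥ 47 ✓
18 12 17 16 → sum 63  ≥ 47 ✓
12 17 16 14 → sum 59  ≥ 47 ✓
17 16 14 5 → sum 52  ≥ 47 ✓
16 14 5 4 → sum 39
14 5 4 18 → sum 41
5 4 18 8 → sum 35
4 18 8 19 → sum 49  ≥ 47 ✓
18 8 19 8 → sum 53  ≥ 47 ✓
8 19 8 0 → sum 35
19 8 0 20 → sum 47  ≥ 47 ✓
8 0 20 19 → sum 47  ≥ 47 ✓
0 20 19 12 → sum 51  ≥ 47 ✓
20 19 12 12 → sum 63  ≥ 47 ✓
19 12 12 14 → sum 57  ≥ 47 ✓
12 12 14 15 → sum 53  ≥ 47 ✓
12 14 15 8 → sum 49  ≥ 47 ✓
14 15 8 14 → sum 51  ≥ 47 ✓
15 8 14 15 → sum 52  ≥ 47 ✓
8 14 15 4 → sum 41
14 15 4 15 → sum 48  ≥ 47 ✓
16 windows satisfy the condition.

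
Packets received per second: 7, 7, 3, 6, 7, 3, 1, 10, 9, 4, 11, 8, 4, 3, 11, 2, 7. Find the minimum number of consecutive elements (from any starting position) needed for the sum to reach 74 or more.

add 7: running sum 7 < 74
add 7: running sum 14 < 74
add 3: running sum 17 < 74
add 6: running sum 23 < 74
add 7: running sum 30 < 74
add 3: running sum 33 < 74
add 1: running sum 34 < 74
add 10: running sum 44 < 74
add 9: running sum 53 < 74
add 4: running sum 57 < 74
add 11: running sum 68 < 74
end 11: [7, 7, 3, 6, 7, 3, 1, 10, 9, 4, 11, 8] sum 76, len 12
end 12: [7, 7, 3, 6, 7, 3, 1, 10, 9, 4, 11, 8, 4] sum 80, len 13
end 13: [7, 3, 6, 7, 3, 1, 10, 9, 4, 11, 8, 4, 3] sum 76, len 13
end 14: [6, 7, 3, 1, 10, 9, 4, 11, 8, 4, 3, 11] sum 77, len 12
end 15: [6, 7, 3, 1, 10, 9, 4, 11, 8, 4, 3, 11, 2] sum 79, len 13
end 16: [7, 3, 1, 10, 9, 4, 11, 8, 4, 3, 11, 2, 7] sum 80, len 13
Shortest qualifying length: 12.

12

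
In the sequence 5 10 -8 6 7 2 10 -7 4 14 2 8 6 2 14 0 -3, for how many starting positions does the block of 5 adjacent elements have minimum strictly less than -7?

(5, 10, -8, 6, 7) → min -8  < -7 ✓
(10, -8, 6, 7, 2) → min -8  < -7 ✓
(-8, 6, 7, 2, 10) → min -8  < -7 ✓
(6, 7, 2, 10, -7) → min -7
(7, 2, 10, -7, 4) → min -7
(2, 10, -7, 4, 14) → min -7
(10, -7, 4, 14, 2) → min -7
(-7, 4, 14, 2, 8) → min -7
(4, 14, 2, 8, 6) → min 2
(14, 2, 8, 6, 2) → min 2
(2, 8, 6, 2, 14) → min 2
(8, 6, 2, 14, 0) → min 0
(6, 2, 14, 0, -3) → min -3
3 windows satisfy the condition.

3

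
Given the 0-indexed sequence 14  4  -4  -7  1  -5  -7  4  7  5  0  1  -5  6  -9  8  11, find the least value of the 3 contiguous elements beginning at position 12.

Elements at indices 12..14: -5, 6, -9
min(-5, 6, -9) = -9

-9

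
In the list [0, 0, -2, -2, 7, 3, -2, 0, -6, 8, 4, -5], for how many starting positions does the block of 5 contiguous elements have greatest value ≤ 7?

(0, 0, -2, -2, 7) → max 7  ≤ 7 ✓
(0, -2, -2, 7, 3) → max 7  ≤ 7 ✓
(-2, -2, 7, 3, -2) → max 7  ≤ 7 ✓
(-2, 7, 3, -2, 0) → max 7  ≤ 7 ✓
(7, 3, -2, 0, -6) → max 7  ≤ 7 ✓
(3, -2, 0, -6, 8) → max 8
(-2, 0, -6, 8, 4) → max 8
(0, -6, 8, 4, -5) → max 8
5 windows satisfy the condition.

5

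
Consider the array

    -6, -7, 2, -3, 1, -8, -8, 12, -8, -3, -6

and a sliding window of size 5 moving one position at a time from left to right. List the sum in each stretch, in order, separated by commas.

-13, -15, -16, -6, -11, -15, -13

(-6, -7, 2, -3, 1) → sum -13
(-7, 2, -3, 1, -8) → sum -15
(2, -3, 1, -8, -8) → sum -16
(-3, 1, -8, -8, 12) → sum -6
(1, -8, -8, 12, -8) → sum -11
(-8, -8, 12, -8, -3) → sum -15
(-8, 12, -8, -3, -6) → sum -13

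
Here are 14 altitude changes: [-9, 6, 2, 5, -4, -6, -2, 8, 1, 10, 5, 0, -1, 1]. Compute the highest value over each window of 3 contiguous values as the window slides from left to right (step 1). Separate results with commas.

Sliding a size-3 window across the 14 values:
(-9, 6, 2) → max 6
(6, 2, 5) → max 6
(2, 5, -4) → max 5
(5, -4, -6) → max 5
(-4, -6, -2) → max -2
(-6, -2, 8) → max 8
(-2, 8, 1) → max 8
(8, 1, 10) → max 10
(1, 10, 5) → max 10
(10, 5, 0) → max 10
(5, 0, -1) → max 5
(0, -1, 1) → max 1

6, 6, 5, 5, -2, 8, 8, 10, 10, 10, 5, 1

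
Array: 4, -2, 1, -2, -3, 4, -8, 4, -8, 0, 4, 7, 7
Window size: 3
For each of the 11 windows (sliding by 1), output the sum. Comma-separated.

Sliding a size-3 window across the 13 values:
4 -2 1 → sum 3
-2 1 -2 → sum -3
1 -2 -3 → sum -4
-2 -3 4 → sum -1
-3 4 -8 → sum -7
4 -8 4 → sum 0
-8 4 -8 → sum -12
4 -8 0 → sum -4
-8 0 4 → sum -4
0 4 7 → sum 11
4 7 7 → sum 18

3, -3, -4, -1, -7, 0, -12, -4, -4, 11, 18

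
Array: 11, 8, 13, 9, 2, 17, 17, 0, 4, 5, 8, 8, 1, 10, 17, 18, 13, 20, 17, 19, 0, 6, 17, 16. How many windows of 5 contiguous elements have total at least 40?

16

(11, 8, 13, 9, 2) → sum 43  ≥ 40 ✓
(8, 13, 9, 2, 17) → sum 49  ≥ 40 ✓
(13, 9, 2, 17, 17) → sum 58  ≥ 40 ✓
(9, 2, 17, 17, 0) → sum 45  ≥ 40 ✓
(2, 17, 17, 0, 4) → sum 40  ≥ 40 ✓
(17, 17, 0, 4, 5) → sum 43  ≥ 40 ✓
(17, 0, 4, 5, 8) → sum 34
(0, 4, 5, 8, 8) → sum 25
(4, 5, 8, 8, 1) → sum 26
(5, 8, 8, 1, 10) → sum 32
(8, 8, 1, 10, 17) → sum 44  ≥ 40 ✓
(8, 1, 10, 17, 18) → sum 54  ≥ 40 ✓
(1, 10, 17, 18, 13) → sum 59  ≥ 40 ✓
(10, 17, 18, 13, 20) → sum 78  ≥ 40 ✓
(17, 18, 13, 20, 17) → sum 85  ≥ 40 ✓
(18, 13, 20, 17, 19) → sum 87  ≥ 40 ✓
(13, 20, 17, 19, 0) → sum 69  ≥ 40 ✓
(20, 17, 19, 0, 6) → sum 62  ≥ 40 ✓
(17, 19, 0, 6, 17) → sum 59  ≥ 40 ✓
(19, 0, 6, 17, 16) → sum 58  ≥ 40 ✓
16 windows satisfy the condition.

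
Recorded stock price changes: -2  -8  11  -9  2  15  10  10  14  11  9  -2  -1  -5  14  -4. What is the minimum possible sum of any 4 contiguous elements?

-8

[-2, -8, 11, -9] → sum -8
[-8, 11, -9, 2] → sum -4
[11, -9, 2, 15] → sum 19
[-9, 2, 15, 10] → sum 18
[2, 15, 10, 10] → sum 37
[15, 10, 10, 14] → sum 49
[10, 10, 14, 11] → sum 45
[10, 14, 11, 9] → sum 44
[14, 11, 9, -2] → sum 32
[11, 9, -2, -1] → sum 17
[9, -2, -1, -5] → sum 1
[-2, -1, -5, 14] → sum 6
[-1, -5, 14, -4] → sum 4
Minimum of these is -8.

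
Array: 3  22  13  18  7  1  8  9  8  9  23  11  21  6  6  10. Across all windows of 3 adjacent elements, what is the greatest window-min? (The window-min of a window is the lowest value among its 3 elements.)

13

3 22 13 → min 3
22 13 18 → min 13
13 18 7 → min 7
18 7 1 → min 1
7 1 8 → min 1
1 8 9 → min 1
8 9 8 → min 8
9 8 9 → min 8
8 9 23 → min 8
9 23 11 → min 9
23 11 21 → min 11
11 21 6 → min 6
21 6 6 → min 6
6 6 10 → min 6
Greatest of these is 13.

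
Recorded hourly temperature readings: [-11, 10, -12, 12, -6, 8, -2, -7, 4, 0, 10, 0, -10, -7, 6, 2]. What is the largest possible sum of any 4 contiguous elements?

14

[-11, 10, -12, 12] → sum -1
[10, -12, 12, -6] → sum 4
[-12, 12, -6, 8] → sum 2
[12, -6, 8, -2] → sum 12
[-6, 8, -2, -7] → sum -7
[8, -2, -7, 4] → sum 3
[-2, -7, 4, 0] → sum -5
[-7, 4, 0, 10] → sum 7
[4, 0, 10, 0] → sum 14
[0, 10, 0, -10] → sum 0
[10, 0, -10, -7] → sum -7
[0, -10, -7, 6] → sum -11
[-10, -7, 6, 2] → sum -9
Largest of these is 14.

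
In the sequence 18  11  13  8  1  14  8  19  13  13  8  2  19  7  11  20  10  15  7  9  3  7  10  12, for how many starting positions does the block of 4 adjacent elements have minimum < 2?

4

18 11 13 8 → min 8
11 13 8 1 → min 1  < 2 ✓
13 8 1 14 → min 1  < 2 ✓
8 1 14 8 → min 1  < 2 ✓
1 14 8 19 → min 1  < 2 ✓
14 8 19 13 → min 8
8 19 13 13 → min 8
19 13 13 8 → min 8
13 13 8 2 → min 2
13 8 2 19 → min 2
8 2 19 7 → min 2
2 19 7 11 → min 2
19 7 11 20 → min 7
7 11 20 10 → min 7
11 20 10 15 → min 10
20 10 15 7 → min 7
10 15 7 9 → min 7
15 7 9 3 → min 3
7 9 3 7 → min 3
9 3 7 10 → min 3
3 7 10 12 → min 3
4 windows satisfy the condition.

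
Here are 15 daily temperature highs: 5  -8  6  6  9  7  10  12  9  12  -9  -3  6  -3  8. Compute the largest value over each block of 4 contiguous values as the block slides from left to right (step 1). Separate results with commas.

(5, -8, 6, 6) → max 6
(-8, 6, 6, 9) → max 9
(6, 6, 9, 7) → max 9
(6, 9, 7, 10) → max 10
(9, 7, 10, 12) → max 12
(7, 10, 12, 9) → max 12
(10, 12, 9, 12) → max 12
(12, 9, 12, -9) → max 12
(9, 12, -9, -3) → max 12
(12, -9, -3, 6) → max 12
(-9, -3, 6, -3) → max 6
(-3, 6, -3, 8) → max 8

6, 9, 9, 10, 12, 12, 12, 12, 12, 12, 6, 8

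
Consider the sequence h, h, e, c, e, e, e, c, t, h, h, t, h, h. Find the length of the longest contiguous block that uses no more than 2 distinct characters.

6

Extend right; when distinct count exceeds 2, shrink from the left:
[h] 1 distinct, len 1
[h, h] 1 distinct, len 2
[h, h, e] 2 distinct, len 3
[e, c] 2 distinct, len 2
[e, c, e] 2 distinct, len 3
[e, c, e, e] 2 distinct, len 4
[e, c, e, e, e] 2 distinct, len 5
[e, c, e, e, e, c] 2 distinct, len 6
[c, t] 2 distinct, len 2
[t, h] 2 distinct, len 2
[t, h, h] 2 distinct, len 3
[t, h, h, t] 2 distinct, len 4
[t, h, h, t, h] 2 distinct, len 5
[t, h, h, t, h, h] 2 distinct, len 6
Longest length with ≤2 distinct: 6.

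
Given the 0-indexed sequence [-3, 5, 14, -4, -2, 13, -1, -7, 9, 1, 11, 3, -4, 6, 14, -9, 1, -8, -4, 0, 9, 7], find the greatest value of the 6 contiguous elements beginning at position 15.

9

Elements at indices 15..20: -9, 1, -8, -4, 0, 9
max(-9, 1, -8, -4, 0, 9) = 9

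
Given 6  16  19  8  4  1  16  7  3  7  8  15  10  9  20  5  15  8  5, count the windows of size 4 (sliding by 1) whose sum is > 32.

11

6 16 19 8 → sum 49  > 32 ✓
16 19 8 4 → sum 47  > 32 ✓
19 8 4 1 → sum 32
8 4 1 16 → sum 29
4 1 16 7 → sum 28
1 16 7 3 → sum 27
16 7 3 7 → sum 33  > 32 ✓
7 3 7 8 → sum 25
3 7 8 15 → sum 33  > 32 ✓
7 8 15 10 → sum 40  > 32 ✓
8 15 10 9 → sum 42  > 32 ✓
15 10 9 20 → sum 54  > 32 ✓
10 9 20 5 → sum 44  > 32 ✓
9 20 5 15 → sum 49  > 32 ✓
20 5 15 8 → sum 48  > 32 ✓
5 15 8 5 → sum 33  > 32 ✓
11 windows satisfy the condition.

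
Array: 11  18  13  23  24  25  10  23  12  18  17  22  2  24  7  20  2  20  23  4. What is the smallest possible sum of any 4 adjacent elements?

11 18 13 23 → sum 65
18 13 23 24 → sum 78
13 23 24 25 → sum 85
23 24 25 10 → sum 82
24 25 10 23 → sum 82
25 10 23 12 → sum 70
10 23 12 18 → sum 63
23 12 18 17 → sum 70
12 18 17 22 → sum 69
18 17 22 2 → sum 59
17 22 2 24 → sum 65
22 2 24 7 → sum 55
2 24 7 20 → sum 53
24 7 20 2 → sum 53
7 20 2 20 → sum 49
20 2 20 23 → sum 65
2 20 23 4 → sum 49
Smallest of these is 49.

49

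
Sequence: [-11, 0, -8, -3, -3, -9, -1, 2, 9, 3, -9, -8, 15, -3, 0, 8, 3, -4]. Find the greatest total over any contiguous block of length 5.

-11 0 -8 -3 -3 → sum -25
0 -8 -3 -3 -9 → sum -23
-8 -3 -3 -9 -1 → sum -24
-3 -3 -9 -1 2 → sum -14
-3 -9 -1 2 9 → sum -2
-9 -1 2 9 3 → sum 4
-1 2 9 3 -9 → sum 4
2 9 3 -9 -8 → sum -3
9 3 -9 -8 15 → sum 10
3 -9 -8 15 -3 → sum -2
-9 -8 15 -3 0 → sum -5
-8 15 -3 0 8 → sum 12
15 -3 0 8 3 → sum 23
-3 0 8 3 -4 → sum 4
Greatest of these is 23.

23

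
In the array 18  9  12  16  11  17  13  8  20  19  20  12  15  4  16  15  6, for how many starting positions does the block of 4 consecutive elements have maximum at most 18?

8

(18, 9, 12, 16) → max 18  ≤ 18 ✓
(9, 12, 16, 11) → max 16  ≤ 18 ✓
(12, 16, 11, 17) → max 17  ≤ 18 ✓
(16, 11, 17, 13) → max 17  ≤ 18 ✓
(11, 17, 13, 8) → max 17  ≤ 18 ✓
(17, 13, 8, 20) → max 20
(13, 8, 20, 19) → max 20
(8, 20, 19, 20) → max 20
(20, 19, 20, 12) → max 20
(19, 20, 12, 15) → max 20
(20, 12, 15, 4) → max 20
(12, 15, 4, 16) → max 16  ≤ 18 ✓
(15, 4, 16, 15) → max 16  ≤ 18 ✓
(4, 16, 15, 6) → max 16  ≤ 18 ✓
8 windows satisfy the condition.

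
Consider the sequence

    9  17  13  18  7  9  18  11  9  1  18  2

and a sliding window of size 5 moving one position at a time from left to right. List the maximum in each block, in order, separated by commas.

18, 18, 18, 18, 18, 18, 18, 18

Sliding a size-5 window across the 12 values:
[9, 17, 13, 18, 7] → max 18
[17, 13, 18, 7, 9] → max 18
[13, 18, 7, 9, 18] → max 18
[18, 7, 9, 18, 11] → max 18
[7, 9, 18, 11, 9] → max 18
[9, 18, 11, 9, 1] → max 18
[18, 11, 9, 1, 18] → max 18
[11, 9, 1, 18, 2] → max 18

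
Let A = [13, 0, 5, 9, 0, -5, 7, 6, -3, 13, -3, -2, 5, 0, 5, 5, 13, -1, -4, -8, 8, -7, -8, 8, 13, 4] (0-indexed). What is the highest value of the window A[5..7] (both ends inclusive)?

Elements at indices 5..7: -5, 7, 6
max(-5, 7, 6) = 7

7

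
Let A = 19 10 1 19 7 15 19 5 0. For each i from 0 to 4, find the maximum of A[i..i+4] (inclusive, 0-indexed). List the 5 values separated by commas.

19, 19, 19, 19, 19

[19, 10, 1, 19, 7] → max 19
[10, 1, 19, 7, 15] → max 19
[1, 19, 7, 15, 19] → max 19
[19, 7, 15, 19, 5] → max 19
[7, 15, 19, 5, 0] → max 19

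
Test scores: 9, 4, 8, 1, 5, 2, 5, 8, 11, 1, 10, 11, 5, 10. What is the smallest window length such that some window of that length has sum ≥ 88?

add 9: running sum 9 < 88
add 4: running sum 13 < 88
add 8: running sum 21 < 88
add 1: running sum 22 < 88
add 5: running sum 27 < 88
add 2: running sum 29 < 88
add 5: running sum 34 < 88
add 8: running sum 42 < 88
add 11: running sum 53 < 88
add 1: running sum 54 < 88
add 10: running sum 64 < 88
add 11: running sum 75 < 88
add 5: running sum 80 < 88
add 10: shortest ending here [9, 4, 8, 1, 5, 2, 5, 8, 11, 1, 10, 11, 5, 10] sum 90, len 14
Shortest qualifying length: 14.

14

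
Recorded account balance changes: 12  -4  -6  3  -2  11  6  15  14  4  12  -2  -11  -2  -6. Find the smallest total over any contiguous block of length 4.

-21

Each size-4 window and its sum:
(12, -4, -6, 3) → sum 5
(-4, -6, 3, -2) → sum -9
(-6, 3, -2, 11) → sum 6
(3, -2, 11, 6) → sum 18
(-2, 11, 6, 15) → sum 30
(11, 6, 15, 14) → sum 46
(6, 15, 14, 4) → sum 39
(15, 14, 4, 12) → sum 45
(14, 4, 12, -2) → sum 28
(4, 12, -2, -11) → sum 3
(12, -2, -11, -2) → sum -3
(-2, -11, -2, -6) → sum -21
Smallest of these is -21.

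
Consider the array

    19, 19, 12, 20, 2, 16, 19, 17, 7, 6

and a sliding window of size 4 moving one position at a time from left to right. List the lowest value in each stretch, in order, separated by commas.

Sliding a size-4 window across the 10 values:
19 19 12 20 → min 12
19 12 20 2 → min 2
12 20 2 16 → min 2
20 2 16 19 → min 2
2 16 19 17 → min 2
16 19 17 7 → min 7
19 17 7 6 → min 6

12, 2, 2, 2, 2, 7, 6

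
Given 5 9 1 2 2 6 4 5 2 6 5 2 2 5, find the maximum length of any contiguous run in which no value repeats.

add 5: [5] len 1
add 9: [5, 9] len 2
add 1: [5, 9, 1] len 3
add 2: [5, 9, 1, 2] len 4
add 2 (repeat 2, move left end past it): [2] len 1
add 6: [2, 6] len 2
add 4: [2, 6, 4] len 3
add 5: [2, 6, 4, 5] len 4
add 2 (repeat 2, move left end past it): [6, 4, 5, 2] len 4
add 6 (repeat 6, move left end past it): [4, 5, 2, 6] len 4
add 5 (repeat 5, move left end past it): [2, 6, 5] len 3
add 2 (repeat 2, move left end past it): [6, 5, 2] len 3
add 2 (repeat 2, move left end past it): [2] len 1
add 5: [2, 5] len 2
Longest all-distinct length: 4.

4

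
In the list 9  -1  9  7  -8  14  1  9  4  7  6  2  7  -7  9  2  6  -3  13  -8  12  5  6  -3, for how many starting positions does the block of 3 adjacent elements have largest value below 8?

9 -1 9 → max 9
-1 9 7 → max 9
9 7 -8 → max 9
7 -8 14 → max 14
-8 14 1 → max 14
14 1 9 → max 14
1 9 4 → max 9
9 4 7 → max 9
4 7 6 → max 7  < 8 ✓
7 6 2 → max 7  < 8 ✓
6 2 7 → max 7  < 8 ✓
2 7 -7 → max 7  < 8 ✓
7 -7 9 → max 9
-7 9 2 → max 9
9 2 6 → max 9
2 6 -3 → max 6  < 8 ✓
6 -3 13 → max 13
-3 13 -8 → max 13
13 -8 12 → max 13
-8 12 5 → max 12
12 5 6 → max 12
5 6 -3 → max 6  < 8 ✓
6 windows satisfy the condition.

6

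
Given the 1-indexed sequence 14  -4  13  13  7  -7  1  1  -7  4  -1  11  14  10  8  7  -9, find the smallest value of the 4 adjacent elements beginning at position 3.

-7

Elements at indices 3..6: 13, 13, 7, -7
min(13, 13, 7, -7) = -7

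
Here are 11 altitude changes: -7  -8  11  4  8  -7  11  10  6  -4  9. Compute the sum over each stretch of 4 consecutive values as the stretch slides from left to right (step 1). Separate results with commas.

0, 15, 16, 16, 22, 20, 23, 21

-7 -8 11 4 → sum 0
-8 11 4 8 → sum 15
11 4 8 -7 → sum 16
4 8 -7 11 → sum 16
8 -7 11 10 → sum 22
-7 11 10 6 → sum 20
11 10 6 -4 → sum 23
10 6 -4 9 → sum 21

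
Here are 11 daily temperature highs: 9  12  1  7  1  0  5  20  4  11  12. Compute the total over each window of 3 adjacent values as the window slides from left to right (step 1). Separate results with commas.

22, 20, 9, 8, 6, 25, 29, 35, 27

9 12 1 → sum 22
12 1 7 → sum 20
1 7 1 → sum 9
7 1 0 → sum 8
1 0 5 → sum 6
0 5 20 → sum 25
5 20 4 → sum 29
20 4 11 → sum 35
4 11 12 → sum 27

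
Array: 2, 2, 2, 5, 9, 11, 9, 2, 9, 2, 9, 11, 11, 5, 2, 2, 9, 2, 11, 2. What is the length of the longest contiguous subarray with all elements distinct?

4

[2] len 1
[2] len 1
[2] len 1
[2, 5] len 2
[2, 5, 9] len 3
[2, 5, 9, 11] len 4
[11, 9] len 2
[11, 9, 2] len 3
[2, 9] len 2
[9, 2] len 2
[2, 9] len 2
[2, 9, 11] len 3
[11] len 1
[11, 5] len 2
[11, 5, 2] len 3
[2] len 1
[2, 9] len 2
[9, 2] len 2
[9, 2, 11] len 3
[11, 2] len 2
Longest all-distinct length: 4.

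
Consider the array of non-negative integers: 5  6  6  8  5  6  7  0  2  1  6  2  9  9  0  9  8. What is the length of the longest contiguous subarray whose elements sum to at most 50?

11

→ 5: sum 5, len 1
→ 6: sum 11, len 2
→ 6: sum 17, len 3
→ 8: sum 25, len 4
→ 5: sum 30, len 5
→ 6: sum 36, len 6
→ 7: sum 43, len 7
→ 0: sum 43, len 8
→ 2: sum 45, len 9
→ 1: sum 46, len 10
→ 6 (dropped 5): sum 47, len 10
→ 2: sum 49, len 11
→ 9 (dropped 6, 6): sum 46, len 10
→ 9 (dropped 8): sum 47, len 10
→ 0: sum 47, len 11
→ 9 (dropped 5, 6): sum 45, len 10
→ 8 (dropped 7): sum 46, len 10
Longest length seen: 11.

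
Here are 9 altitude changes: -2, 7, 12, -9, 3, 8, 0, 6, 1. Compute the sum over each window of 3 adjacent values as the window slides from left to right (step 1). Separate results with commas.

[-2, 7, 12] → sum 17
[7, 12, -9] → sum 10
[12, -9, 3] → sum 6
[-9, 3, 8] → sum 2
[3, 8, 0] → sum 11
[8, 0, 6] → sum 14
[0, 6, 1] → sum 7

17, 10, 6, 2, 11, 14, 7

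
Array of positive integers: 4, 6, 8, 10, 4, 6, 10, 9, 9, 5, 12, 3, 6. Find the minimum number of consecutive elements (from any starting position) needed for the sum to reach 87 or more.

12

add 4: running sum 4 < 87
add 6: running sum 10 < 87
add 8: running sum 18 < 87
add 10: running sum 28 < 87
add 4: running sum 32 < 87
add 6: running sum 38 < 87
add 10: running sum 48 < 87
add 9: running sum 57 < 87
add 9: running sum 66 < 87
add 5: running sum 71 < 87
add 12: running sum 83 < 87
add 3: running sum 86 < 87
end 12: [6, 8, 10, 4, 6, 10, 9, 9, 5, 12, 3, 6] sum 88, len 12
Shortest qualifying length: 12.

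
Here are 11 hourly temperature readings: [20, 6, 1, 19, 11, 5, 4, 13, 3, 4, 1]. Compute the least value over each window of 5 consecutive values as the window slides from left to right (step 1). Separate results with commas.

20 6 1 19 11 → min 1
6 1 19 11 5 → min 1
1 19 11 5 4 → min 1
19 11 5 4 13 → min 4
11 5 4 13 3 → min 3
5 4 13 3 4 → min 3
4 13 3 4 1 → min 1

1, 1, 1, 4, 3, 3, 1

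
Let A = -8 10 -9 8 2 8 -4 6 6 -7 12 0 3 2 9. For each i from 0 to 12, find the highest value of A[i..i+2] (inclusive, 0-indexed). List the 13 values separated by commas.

(-8, 10, -9) → max 10
(10, -9, 8) → max 10
(-9, 8, 2) → max 8
(8, 2, 8) → max 8
(2, 8, -4) → max 8
(8, -4, 6) → max 8
(-4, 6, 6) → max 6
(6, 6, -7) → max 6
(6, -7, 12) → max 12
(-7, 12, 0) → max 12
(12, 0, 3) → max 12
(0, 3, 2) → max 3
(3, 2, 9) → max 9

10, 10, 8, 8, 8, 8, 6, 6, 12, 12, 12, 3, 9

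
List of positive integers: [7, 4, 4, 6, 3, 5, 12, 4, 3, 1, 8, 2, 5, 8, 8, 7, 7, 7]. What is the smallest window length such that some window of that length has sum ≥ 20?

add 7: running sum 7 < 20
add 4: running sum 11 < 20
add 4: running sum 15 < 20
add 6: shortest ending here [7, 4, 4, 6] sum 21, len 4
add 3: shortest ending here [7, 4, 4, 6, 3] sum 24, len 5
add 5: shortest ending here [4, 4, 6, 3, 5] sum 22, len 5
add 12: shortest ending here [3, 5, 12] sum 20, len 3
add 4: shortest ending here [5, 12, 4] sum 21, len 3
add 3: shortest ending here [5, 12, 4, 3] sum 24, len 4
add 1: shortest ending here [12, 4, 3, 1] sum 20, len 4
add 8: shortest ending here [12, 4, 3, 1, 8] sum 28, len 5
add 2: shortest ending here [12, 4, 3, 1, 8, 2] sum 30, len 6
add 5: shortest ending here [4, 3, 1, 8, 2, 5] sum 23, len 6
add 8: shortest ending here [8, 2, 5, 8] sum 23, len 4
add 8: shortest ending here [5, 8, 8] sum 21, len 3
add 7: shortest ending here [8, 8, 7] sum 23, len 3
add 7: shortest ending here [8, 7, 7] sum 22, len 3
add 7: shortest ending here [7, 7, 7] sum 21, len 3
Shortest qualifying length: 3.

3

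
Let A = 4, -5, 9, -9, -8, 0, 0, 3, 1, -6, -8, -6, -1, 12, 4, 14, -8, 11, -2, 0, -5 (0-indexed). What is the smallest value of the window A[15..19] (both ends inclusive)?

Elements at indices 15..19: 14, -8, 11, -2, 0
min(14, -8, 11, -2, 0) = -8

-8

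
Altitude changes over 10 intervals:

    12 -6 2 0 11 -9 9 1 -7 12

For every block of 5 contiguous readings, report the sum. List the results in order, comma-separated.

19, -2, 13, 12, 5, 6

12 -6 2 0 11 → sum 19
-6 2 0 11 -9 → sum -2
2 0 11 -9 9 → sum 13
0 11 -9 9 1 → sum 12
11 -9 9 1 -7 → sum 5
-9 9 1 -7 12 → sum 6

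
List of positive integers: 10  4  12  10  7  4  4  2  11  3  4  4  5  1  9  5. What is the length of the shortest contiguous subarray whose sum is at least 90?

15

add 10: running sum 10 < 90
add 4: running sum 14 < 90
add 12: running sum 26 < 90
add 10: running sum 36 < 90
add 7: running sum 43 < 90
add 4: running sum 47 < 90
add 4: running sum 51 < 90
add 2: running sum 53 < 90
add 11: running sum 64 < 90
add 3: running sum 67 < 90
add 4: running sum 71 < 90
add 4: running sum 75 < 90
add 5: running sum 80 < 90
add 1: running sum 81 < 90
add 9: shortest ending here [10, 4, 12, 10, 7, 4, 4, 2, 11, 3, 4, 4, 5, 1, 9] sum 90, len 15
add 5: shortest ending here [10, 4, 12, 10, 7, 4, 4, 2, 11, 3, 4, 4, 5, 1, 9, 5] sum 95, len 16
Shortest qualifying length: 15.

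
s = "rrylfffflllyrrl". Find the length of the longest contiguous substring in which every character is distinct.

4

add r: [r] len 1
add r (repeat r, move left end past it): [r] len 1
add y: [r, y] len 2
add l: [r, y, l] len 3
add f: [r, y, l, f] len 4
add f (repeat f, move left end past it): [f] len 1
add f (repeat f, move left end past it): [f] len 1
add f (repeat f, move left end past it): [f] len 1
add l: [f, l] len 2
add l (repeat l, move left end past it): [l] len 1
add l (repeat l, move left end past it): [l] len 1
add y: [l, y] len 2
add r: [l, y, r] len 3
add r (repeat r, move left end past it): [r] len 1
add l: [r, l] len 2
Longest all-distinct length: 4.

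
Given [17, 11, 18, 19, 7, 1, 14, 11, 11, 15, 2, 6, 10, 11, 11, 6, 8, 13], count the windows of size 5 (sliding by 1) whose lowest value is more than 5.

4

[17, 11, 18, 19, 7] → min 7  > 5 ✓
[11, 18, 19, 7, 1] → min 1
[18, 19, 7, 1, 14] → min 1
[19, 7, 1, 14, 11] → min 1
[7, 1, 14, 11, 11] → min 1
[1, 14, 11, 11, 15] → min 1
[14, 11, 11, 15, 2] → min 2
[11, 11, 15, 2, 6] → min 2
[11, 15, 2, 6, 10] → min 2
[15, 2, 6, 10, 11] → min 2
[2, 6, 10, 11, 11] → min 2
[6, 10, 11, 11, 6] → min 6  > 5 ✓
[10, 11, 11, 6, 8] → min 6  > 5 ✓
[11, 11, 6, 8, 13] → min 6  > 5 ✓
4 windows satisfy the condition.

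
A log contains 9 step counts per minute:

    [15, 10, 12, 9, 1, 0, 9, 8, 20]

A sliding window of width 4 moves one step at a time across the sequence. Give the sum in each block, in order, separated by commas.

Sliding a size-4 window across the 9 values:
(15, 10, 12, 9) → sum 46
(10, 12, 9, 1) → sum 32
(12, 9, 1, 0) → sum 22
(9, 1, 0, 9) → sum 19
(1, 0, 9, 8) → sum 18
(0, 9, 8, 20) → sum 37

46, 32, 22, 19, 18, 37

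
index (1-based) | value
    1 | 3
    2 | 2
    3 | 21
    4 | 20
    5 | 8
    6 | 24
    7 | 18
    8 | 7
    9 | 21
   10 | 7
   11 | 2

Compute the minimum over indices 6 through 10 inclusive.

7

Elements at indices 6..10: 24, 18, 7, 21, 7
min(24, 18, 7, 21, 7) = 7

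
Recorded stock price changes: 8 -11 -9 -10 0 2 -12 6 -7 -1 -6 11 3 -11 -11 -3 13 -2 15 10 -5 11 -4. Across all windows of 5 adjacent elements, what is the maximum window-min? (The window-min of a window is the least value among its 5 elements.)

[8, -11, -9, -10, 0] → min -11
[-11, -9, -10, 0, 2] → min -11
[-9, -10, 0, 2, -12] → min -12
[-10, 0, 2, -12, 6] → min -12
[0, 2, -12, 6, -7] → min -12
[2, -12, 6, -7, -1] → min -12
[-12, 6, -7, -1, -6] → min -12
[6, -7, -1, -6, 11] → min -7
[-7, -1, -6, 11, 3] → min -7
[-1, -6, 11, 3, -11] → min -11
[-6, 11, 3, -11, -11] → min -11
[11, 3, -11, -11, -3] → min -11
[3, -11, -11, -3, 13] → min -11
[-11, -11, -3, 13, -2] → min -11
[-11, -3, 13, -2, 15] → min -11
[-3, 13, -2, 15, 10] → min -3
[13, -2, 15, 10, -5] → min -5
[-2, 15, 10, -5, 11] → min -5
[15, 10, -5, 11, -4] → min -5
Maximum of these is -3.

-3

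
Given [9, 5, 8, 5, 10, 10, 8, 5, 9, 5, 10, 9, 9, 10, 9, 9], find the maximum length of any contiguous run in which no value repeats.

4

add 9: [9] len 1
add 5: [9, 5] len 2
add 8: [9, 5, 8] len 3
add 5 (repeat 5, move left end past it): [8, 5] len 2
add 10: [8, 5, 10] len 3
add 10 (repeat 10, move left end past it): [10] len 1
add 8: [10, 8] len 2
add 5: [10, 8, 5] len 3
add 9: [10, 8, 5, 9] len 4
add 5 (repeat 5, move left end past it): [9, 5] len 2
add 10: [9, 5, 10] len 3
add 9 (repeat 9, move left end past it): [5, 10, 9] len 3
add 9 (repeat 9, move left end past it): [9] len 1
add 10: [9, 10] len 2
add 9 (repeat 9, move left end past it): [10, 9] len 2
add 9 (repeat 9, move left end past it): [9] len 1
Longest all-distinct length: 4.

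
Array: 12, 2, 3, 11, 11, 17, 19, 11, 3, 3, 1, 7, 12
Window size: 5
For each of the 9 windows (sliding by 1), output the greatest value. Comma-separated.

12, 17, 19, 19, 19, 19, 19, 11, 12

Sliding a size-5 window across the 13 values:
(12, 2, 3, 11, 11) → max 12
(2, 3, 11, 11, 17) → max 17
(3, 11, 11, 17, 19) → max 19
(11, 11, 17, 19, 11) → max 19
(11, 17, 19, 11, 3) → max 19
(17, 19, 11, 3, 3) → max 19
(19, 11, 3, 3, 1) → max 19
(11, 3, 3, 1, 7) → max 11
(3, 3, 1, 7, 12) → max 12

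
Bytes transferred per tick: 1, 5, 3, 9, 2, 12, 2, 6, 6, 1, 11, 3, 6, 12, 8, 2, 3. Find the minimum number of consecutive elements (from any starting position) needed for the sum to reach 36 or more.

add 1: running sum 1 < 36
add 5: running sum 6 < 36
add 3: running sum 9 < 36
add 9: running sum 18 < 36
add 2: running sum 20 < 36
add 12: running sum 32 < 36
add 2: running sum 34 < 36
end 7: [5, 3, 9, 2, 12, 2, 6] sum 39, len 7
end 8: [9, 2, 12, 2, 6, 6] sum 37, len 6
end 9: [9, 2, 12, 2, 6, 6, 1] sum 38, len 7
end 10: [12, 2, 6, 6, 1, 11] sum 38, len 6
end 11: [12, 2, 6, 6, 1, 11, 3] sum 41, len 7
end 12: [12, 2, 6, 6, 1, 11, 3, 6] sum 47, len 8
end 13: [6, 1, 11, 3, 6, 12] sum 39, len 6
end 14: [11, 3, 6, 12, 8] sum 40, len 5
end 15: [11, 3, 6, 12, 8, 2] sum 42, len 6
end 16: [11, 3, 6, 12, 8, 2, 3] sum 45, len 7
Shortest qualifying length: 5.

5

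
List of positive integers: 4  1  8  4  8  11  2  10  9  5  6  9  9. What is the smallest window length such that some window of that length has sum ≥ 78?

11

add 4: running sum 4 < 78
add 1: running sum 5 < 78
add 8: running sum 13 < 78
add 4: running sum 17 < 78
add 8: running sum 25 < 78
add 11: running sum 36 < 78
add 2: running sum 38 < 78
add 10: running sum 48 < 78
add 9: running sum 57 < 78
add 5: running sum 62 < 78
add 6: running sum 68 < 78
add 9: running sum 77 < 78
add 9: shortest ending here [8, 4, 8, 11, 2, 10, 9, 5, 6, 9, 9] sum 81, len 11
Shortest qualifying length: 11.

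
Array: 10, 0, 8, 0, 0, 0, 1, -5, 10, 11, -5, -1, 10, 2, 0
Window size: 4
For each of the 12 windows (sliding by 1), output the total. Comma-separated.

18, 8, 8, 1, -4, 6, 17, 11, 15, 15, 6, 11

(10, 0, 8, 0) → sum 18
(0, 8, 0, 0) → sum 8
(8, 0, 0, 0) → sum 8
(0, 0, 0, 1) → sum 1
(0, 0, 1, -5) → sum -4
(0, 1, -5, 10) → sum 6
(1, -5, 10, 11) → sum 17
(-5, 10, 11, -5) → sum 11
(10, 11, -5, -1) → sum 15
(11, -5, -1, 10) → sum 15
(-5, -1, 10, 2) → sum 6
(-1, 10, 2, 0) → sum 11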